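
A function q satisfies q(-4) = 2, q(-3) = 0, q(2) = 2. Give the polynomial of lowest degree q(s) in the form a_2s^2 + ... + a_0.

q(s) = (2/5)s^2 + (4/5)s - 6/5

L_0(s) = (s + 3)(s - 2) / [6] = (1/6)s^2 + (1/6)s - 1
L_1(s) = (s + 4)(s - 2) / [-5] = -(1/5)s^2 - (2/5)s + 8/5
L_2(s) = (s + 4)(s + 3) / [30] = (1/30)s^2 + (7/30)s + 2/5
q(s) = 2·L_0 + 0·L_1 + 2·L_2
  2·L_0(s) = (1/3)s^2 + (1/3)s - 2
  0·L_1(s) = 0
  2·L_2(s) = (1/15)s^2 + (7/15)s + 4/5
Adding term by term: (2/5)s^2 + (4/5)s - 6/5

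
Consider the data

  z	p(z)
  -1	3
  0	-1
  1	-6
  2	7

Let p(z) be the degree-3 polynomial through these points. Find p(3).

Using Newton's divided-difference form:
p[-1,0] = (-1 - 3) / (0 - (-1)) = -4
p[0,1] = (-6 - (-1)) / (1 - 0) = -5
p[1,2] = (7 - (-6)) / (2 - 1) = 13
p[-1,0,1] = (-5 - (-4)) / (1 - (-1)) = -1/2
p[0,1,2] = (13 - (-5)) / (2 - 0) = 9
p[-1,0,1,2] = (9 - (-1/2)) / (2 - (-1)) = 19/6
p(3) = 3 + (-4)·(4) + (-1/2)·(4)·(3) + (19/6)·(4)·(3)·(2) = 57

57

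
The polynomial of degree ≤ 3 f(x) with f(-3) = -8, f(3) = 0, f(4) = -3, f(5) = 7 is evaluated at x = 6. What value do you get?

Evaluate each Lagrange basis at x = 6:
L_0(6) = (3)·(2)·(1)/[(-6)·(-7)·(-8)] = -1/56
L_1(6) = (9)·(2)·(1)/[(6)·(-1)·(-2)] = 3/2
L_2(6) = (9)·(3)·(1)/[(7)·(1)·(-1)] = -27/7
L_3(6) = (9)·(3)·(2)/[(8)·(2)·(1)] = 27/8
Sum: (-8)·(-1/56) + 0 + (-3)·(-27/7) + 7·(27/8) = 1979/56

1979/56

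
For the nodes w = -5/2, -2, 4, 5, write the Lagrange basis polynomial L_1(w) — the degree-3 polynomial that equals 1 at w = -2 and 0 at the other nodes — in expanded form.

L_1(w) = (1/21)w^3 - (13/42)w^2 - (5/42)w + 50/21

L_1(w) = (w + 5/2)(w - 4)(w - 5) / [(1/2)·(-6)·(-7)]
       = (w^3 - (13/2)w^2 - (5/2)w + 50) / (21)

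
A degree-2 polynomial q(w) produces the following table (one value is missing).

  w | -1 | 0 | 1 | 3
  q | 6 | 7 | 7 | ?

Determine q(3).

The 3 known values determine q uniquely (degree ≤ 2).
Evaluate each Lagrange basis at w = 3:
L_0(3) = (3)·(2)/[(-1)·(-2)] = 3
L_1(3) = (4)·(2)/[(1)·(-1)] = -8
L_2(3) = (4)·(3)/[(2)·(1)] = 6
Sum: 6·(3) + 7·(-8) + 7·(6) = 4

4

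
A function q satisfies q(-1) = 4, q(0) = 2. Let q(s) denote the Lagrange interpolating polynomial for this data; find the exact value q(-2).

6

L_0(-2) = (-2)/[(-1)] = 2
L_1(-2) = (-1)/[(1)] = -1
Sum: 4·(2) + 2·(-1) = 6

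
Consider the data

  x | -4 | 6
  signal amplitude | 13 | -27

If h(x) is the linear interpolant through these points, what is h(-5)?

17

L_0(-5) = (-11)/[(-10)] = 11/10
L_1(-5) = (-1)/[(10)] = -1/10
Sum: 13·(11/10) + (-27)·(-1/10) = 17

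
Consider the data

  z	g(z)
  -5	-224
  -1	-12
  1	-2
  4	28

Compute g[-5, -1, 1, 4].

g[-5,-1] = (-12 - (-224)) / (-1 - (-5)) = 53
g[-1,1] = (-2 - (-12)) / (1 - (-1)) = 5
g[1,4] = (28 - (-2)) / (4 - 1) = 10
g[-5,-1,1] = (5 - 53) / (1 - (-5)) = -8
g[-1,1,4] = (10 - 5) / (4 - (-1)) = 1
g[-5,-1,1,4] = (1 - (-8)) / (4 - (-5)) = 1

1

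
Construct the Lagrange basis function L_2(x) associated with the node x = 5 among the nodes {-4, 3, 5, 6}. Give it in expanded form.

L_2(x) = (x + 4)(x - 3)(x - 6) / [(9)·(2)·(-1)]
       = (x^3 - 5x^2 - 18x + 72) / (-18)

L_2(x) = -(1/18)x^3 + (5/18)x^2 + x - 4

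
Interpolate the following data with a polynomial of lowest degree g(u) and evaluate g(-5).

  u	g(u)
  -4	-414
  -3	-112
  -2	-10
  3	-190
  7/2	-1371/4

Evaluate each Lagrange basis at u = -5:
L_0(-5) = (-2)·(-3)·(-8)·(-17/2)/[(-1)·(-2)·(-7)·(-15/2)] = 136/35
L_1(-5) = (-1)·(-3)·(-8)·(-17/2)/[(1)·(-1)·(-6)·(-13/2)] = -68/13
L_2(-5) = (-1)·(-2)·(-8)·(-17/2)/[(2)·(1)·(-5)·(-11/2)] = 136/55
L_3(-5) = (-1)·(-2)·(-3)·(-17/2)/[(7)·(6)·(5)·(-1/2)] = -17/35
L_4(-5) = (-1)·(-2)·(-3)·(-8)/[(15/2)·(13/2)·(11/2)·(1/2)] = 256/715
Sum: (-414)·(136/35) + (-112)·(-68/13) + (-10)·(136/55) + (-190)·(-17/35) + (-1371/4)·(256/715) = -1078

-1078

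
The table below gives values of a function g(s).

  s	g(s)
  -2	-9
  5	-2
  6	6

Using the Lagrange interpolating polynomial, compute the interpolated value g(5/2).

-459/32

Evaluate each Lagrange basis at s = 5/2:
L_0(5/2) = (-5/2)·(-7/2)/[(-7)·(-8)] = 5/32
L_1(5/2) = (9/2)·(-7/2)/[(7)·(-1)] = 9/4
L_2(5/2) = (9/2)·(-5/2)/[(8)·(1)] = -45/32
Sum: (-9)·(5/32) + (-2)·(9/4) + 6·(-45/32) = -459/32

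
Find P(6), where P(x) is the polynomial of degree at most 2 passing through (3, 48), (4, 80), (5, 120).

L_0(6) = (2)·(1)/[(-1)·(-2)] = 1
L_1(6) = (3)·(1)/[(1)·(-1)] = -3
L_2(6) = (3)·(2)/[(2)·(1)] = 3
Sum: 48·(1) + 80·(-3) + 120·(3) = 168

168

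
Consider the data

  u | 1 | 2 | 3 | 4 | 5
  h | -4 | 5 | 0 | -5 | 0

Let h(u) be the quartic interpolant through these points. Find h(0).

-45

Using Newton's divided-difference form:
h[1,2] = (5 - (-4)) / (2 - 1) = 9
h[2,3] = (0 - 5) / (3 - 2) = -5
h[3,4] = (-5 - 0) / (4 - 3) = -5
h[4,5] = (0 - (-5)) / (5 - 4) = 5
h[1,2,3] = (-5 - 9) / (3 - 1) = -7
h[2,3,4] = (-5 - (-5)) / (4 - 2) = 0
h[3,4,5] = (5 - (-5)) / (5 - 3) = 5
h[1,2,3,4] = (0 - (-7)) / (4 - 1) = 7/3
h[2,3,4,5] = (5 - 0) / (5 - 2) = 5/3
h[1,2,3,4,5] = (5/3 - 7/3) / (5 - 1) = -1/6
h(0) = -4 + 9·(-1) + (-7)·(-1)·(-2) + (7/3)·(-1)·(-2)·(-3) + (-1/6)·(-1)·(-2)·(-3)·(-4) = -45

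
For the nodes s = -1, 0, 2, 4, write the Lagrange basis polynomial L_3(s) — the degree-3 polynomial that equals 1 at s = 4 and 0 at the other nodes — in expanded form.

L_3(s) = (1/40)s^3 - (1/40)s^2 - (1/20)s

L_3(s) = (s + 1)s(s - 2) / [(5)·(4)·(2)]
       = (s^3 - s^2 - 2s) / (40)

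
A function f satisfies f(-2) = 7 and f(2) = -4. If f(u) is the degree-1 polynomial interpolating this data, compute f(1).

-5/4

Evaluate each Lagrange basis at u = 1:
L_0(1) = (-1)/[(-4)] = 1/4
L_1(1) = (3)/[(4)] = 3/4
Sum: 7·(1/4) + (-4)·(3/4) = -5/4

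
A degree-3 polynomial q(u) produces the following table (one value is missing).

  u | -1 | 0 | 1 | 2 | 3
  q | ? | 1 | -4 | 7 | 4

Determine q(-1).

The 4 known values determine q uniquely (degree ≤ 3).
L_0(-1) = (-2)·(-3)·(-4)/[(-1)·(-2)·(-3)] = 4
L_1(-1) = (-1)·(-3)·(-4)/[(1)·(-1)·(-2)] = -6
L_2(-1) = (-1)·(-2)·(-4)/[(2)·(1)·(-1)] = 4
L_3(-1) = (-1)·(-2)·(-3)/[(3)·(2)·(1)] = -1
Sum: 1·(4) + (-4)·(-6) + 7·(4) + 4·(-1) = 52

52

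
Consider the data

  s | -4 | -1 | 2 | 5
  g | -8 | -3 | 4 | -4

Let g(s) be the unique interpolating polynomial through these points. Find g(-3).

Using Newton's divided-difference form:
g[-4,-1] = (-3 - (-8)) / (-1 - (-4)) = 5/3
g[-1,2] = (4 - (-3)) / (2 - (-1)) = 7/3
g[2,5] = (-4 - 4) / (5 - 2) = -8/3
g[-4,-1,2] = (7/3 - 5/3) / (2 - (-4)) = 1/9
g[-1,2,5] = (-8/3 - 7/3) / (5 - (-1)) = -5/6
g[-4,-1,2,5] = (-5/6 - 1/9) / (5 - (-4)) = -17/162
g(-3) = -8 + (5/3)·(1) + (1/9)·(1)·(-2) + (-17/162)·(1)·(-2)·(-5) = -616/81

-616/81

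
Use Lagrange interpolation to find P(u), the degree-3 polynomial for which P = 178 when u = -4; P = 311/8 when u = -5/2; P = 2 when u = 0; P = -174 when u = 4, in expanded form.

P(u) = -3u^3 + 4u + 2

Build the Lagrange basis polynomials:
L_0(u) = (u + 5/2)u(u - 4) / [-48] = -(1/48)u^3 + (1/32)u^2 + (5/24)u
L_1(u) = (u + 4)u(u - 4) / [195/8] = (8/195)u^3 - (128/195)u
L_2(u) = (u + 4)(u + 5/2)(u - 4) / [-40] = -(1/40)u^3 - (1/16)u^2 + (2/5)u + 1
L_3(u) = (u + 4)(u + 5/2)u / [208] = (1/208)u^3 + (1/32)u^2 + (5/104)u
P(u) = 178·L_0 + (311/8)·L_1 + 2·L_2 + (-174)·L_3
  178·L_0(u) = -(89/24)u^3 + (89/16)u^2 + (445/12)u
  (311/8)·L_1(u) = (311/195)u^3 - (4976/195)u
  2·L_2(u) = -(1/20)u^3 - (1/8)u^2 + (4/5)u + 2
  (-174)·L_3(u) = -(87/104)u^3 - (87/16)u^2 - (435/52)u
Adding term by term: -3u^3 + 4u + 2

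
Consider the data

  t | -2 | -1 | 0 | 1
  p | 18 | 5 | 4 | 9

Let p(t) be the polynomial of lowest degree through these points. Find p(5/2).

117/8

Evaluate each Lagrange basis at t = 5/2:
L_0(5/2) = (7/2)·(5/2)·(3/2)/[(-1)·(-2)·(-3)] = -35/16
L_1(5/2) = (9/2)·(5/2)·(3/2)/[(1)·(-1)·(-2)] = 135/16
L_2(5/2) = (9/2)·(7/2)·(3/2)/[(2)·(1)·(-1)] = -189/16
L_3(5/2) = (9/2)·(7/2)·(5/2)/[(3)·(2)·(1)] = 105/16
Sum: 18·(-35/16) + 5·(135/16) + 4·(-189/16) + 9·(105/16) = 117/8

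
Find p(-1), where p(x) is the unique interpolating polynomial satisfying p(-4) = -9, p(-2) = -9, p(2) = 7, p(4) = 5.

Using Newton's divided-difference form:
p[-4,-2] = (-9 - (-9)) / (-2 - (-4)) = 0
p[-2,2] = (7 - (-9)) / (2 - (-2)) = 4
p[2,4] = (5 - 7) / (4 - 2) = -1
p[-4,-2,2] = (4 - 0) / (2 - (-4)) = 2/3
p[-2,2,4] = (-1 - 4) / (4 - (-2)) = -5/6
p[-4,-2,2,4] = (-5/6 - 2/3) / (4 - (-4)) = -3/16
p(-1) = -9 + 0·(3) + (2/3)·(3)·(1) + (-3/16)·(3)·(1)·(-3) = -85/16

-85/16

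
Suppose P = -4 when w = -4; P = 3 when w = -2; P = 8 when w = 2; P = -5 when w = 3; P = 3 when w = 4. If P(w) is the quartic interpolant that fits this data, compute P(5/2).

4539/17920

Evaluate each Lagrange basis at w = 5/2:
L_0(5/2) = (9/2)·(1/2)·(-1/2)·(-3/2)/[(-2)·(-6)·(-7)·(-8)] = 9/3584
L_1(5/2) = (13/2)·(1/2)·(-1/2)·(-3/2)/[(2)·(-4)·(-5)·(-6)] = -13/1280
L_2(5/2) = (13/2)·(9/2)·(-1/2)·(-3/2)/[(6)·(4)·(-1)·(-2)] = 117/256
L_3(5/2) = (13/2)·(9/2)·(1/2)·(-3/2)/[(7)·(5)·(1)·(-1)] = 351/560
L_4(5/2) = (13/2)·(9/2)·(1/2)·(-1/2)/[(8)·(6)·(2)·(1)] = -39/512
Sum: (-4)·(9/3584) + 3·(-13/1280) + 8·(117/256) + (-5)·(351/560) + 3·(-39/512) = 4539/17920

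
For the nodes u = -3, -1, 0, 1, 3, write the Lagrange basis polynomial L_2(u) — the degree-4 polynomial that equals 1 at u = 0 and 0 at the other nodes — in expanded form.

L_2(u) = (u + 3)(u + 1)(u - 1)(u - 3) / [(3)·(1)·(-1)·(-3)]
       = (u^4 - 10u^2 + 9) / (9)

L_2(u) = (1/9)u^4 - (10/9)u^2 + 1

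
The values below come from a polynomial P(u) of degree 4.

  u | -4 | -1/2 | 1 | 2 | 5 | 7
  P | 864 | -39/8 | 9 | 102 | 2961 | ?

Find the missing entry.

The 5 known values determine P uniquely (degree ≤ 4).
Evaluate each Lagrange basis at u = 7:
L_0(7) = (15/2)·(6)·(5)·(2)/[(-7/2)·(-5)·(-6)·(-9)] = 10/21
L_1(7) = (11)·(6)·(5)·(2)/[(7/2)·(-3/2)·(-5/2)·(-11/2)] = -64/7
L_2(7) = (11)·(15/2)·(5)·(2)/[(5)·(3/2)·(-1)·(-4)] = 55/2
L_3(7) = (11)·(15/2)·(6)·(2)/[(6)·(5/2)·(1)·(-3)] = -22
L_4(7) = (11)·(15/2)·(6)·(5)/[(9)·(11/2)·(4)·(3)] = 25/6
Sum: 864·(10/21) + (-39/8)·(-64/7) + 9·(55/2) + 102·(-22) + 2961·(25/6) = 10797

10797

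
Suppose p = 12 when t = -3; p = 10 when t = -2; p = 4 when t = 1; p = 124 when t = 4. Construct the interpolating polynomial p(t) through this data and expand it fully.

Newton's divided differences:
p[-3,-2] = (10 - 12) / (-2 - (-3)) = -2
p[-2,1] = (4 - 10) / (1 - (-2)) = -2
p[1,4] = (124 - 4) / (4 - 1) = 40
p[-3,-2,1] = (-2 - (-2)) / (1 - (-3)) = 0
p[-2,1,4] = (40 - (-2)) / (4 - (-2)) = 7
p[-3,-2,1,4] = (7 - 0) / (4 - (-3)) = 1
p(t) = 12 + (-2)·(t + 3) + 1·(t + 3)(t + 2)(t - 1)
Expanding: p(t) = t^3 + 4t^2 - t

p(t) = t^3 + 4t^2 - t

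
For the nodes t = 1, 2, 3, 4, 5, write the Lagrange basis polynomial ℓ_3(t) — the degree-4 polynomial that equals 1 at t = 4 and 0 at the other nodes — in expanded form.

ℓ_3(t) = (t - 1)(t - 2)(t - 3)(t - 5) / [(3)·(2)·(1)·(-1)]
       = (t^4 - 11t^3 + 41t^2 - 61t + 30) / (-6)

ℓ_3(t) = -(1/6)t^4 + (11/6)t^3 - (41/6)t^2 + (61/6)t - 5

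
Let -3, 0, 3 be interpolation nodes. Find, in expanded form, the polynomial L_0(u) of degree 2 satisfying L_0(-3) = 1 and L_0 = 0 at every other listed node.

L_0(u) = (1/18)u^2 - (1/6)u

L_0(u) = u(u - 3) / [(-3)·(-6)]
       = (u^2 - 3u) / (18)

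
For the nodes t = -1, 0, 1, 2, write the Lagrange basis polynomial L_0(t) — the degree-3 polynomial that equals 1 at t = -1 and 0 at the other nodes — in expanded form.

L_0(t) = t(t - 1)(t - 2) / [(-1)·(-2)·(-3)]
       = (t^3 - 3t^2 + 2t) / (-6)

L_0(t) = -(1/6)t^3 + (1/2)t^2 - (1/3)t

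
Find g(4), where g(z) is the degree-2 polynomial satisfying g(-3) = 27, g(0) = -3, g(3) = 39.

Evaluate each Lagrange basis at z = 4:
L_0(4) = (4)·(1)/[(-3)·(-6)] = 2/9
L_1(4) = (7)·(1)/[(3)·(-3)] = -7/9
L_2(4) = (7)·(4)/[(6)·(3)] = 14/9
Sum: 27·(2/9) + (-3)·(-7/9) + 39·(14/9) = 69

69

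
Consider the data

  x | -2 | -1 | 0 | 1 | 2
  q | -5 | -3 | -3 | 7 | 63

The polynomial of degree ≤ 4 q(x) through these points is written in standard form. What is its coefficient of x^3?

Build the Lagrange basis polynomials:
L_0(x) = (x + 1)x(x - 1)(x - 2) / [24] = (1/24)x^4 - (1/12)x^3 - (1/24)x^2 + (1/12)x
L_1(x) = (x + 2)x(x - 1)(x - 2) / [-6] = -(1/6)x^4 + (1/6)x^3 + (2/3)x^2 - (2/3)x
L_2(x) = (x + 2)(x + 1)(x - 1)(x - 2) / [4] = (1/4)x^4 - (5/4)x^2 + 1
L_3(x) = (x + 2)(x + 1)x(x - 2) / [-6] = -(1/6)x^4 - (1/6)x^3 + (2/3)x^2 + (2/3)x
L_4(x) = (x + 2)(x + 1)x(x - 1) / [24] = (1/24)x^4 + (1/12)x^3 - (1/24)x^2 - (1/12)x
q(x) = (-5)·L_0 + (-3)·L_1 + (-3)·L_2 + 7·L_3 + 63·L_4
Only the coefficient of x^3 is needed; take it from each L_i and combine:
(-5)·(-1/12) + (-3)·(1/6) + (-3)·(0) + 7·(-1/6) + 63·(1/12) = 4

4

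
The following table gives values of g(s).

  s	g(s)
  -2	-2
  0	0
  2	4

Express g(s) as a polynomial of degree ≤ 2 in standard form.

L_0(s) = s(s - 2) / [8] = (1/8)s^2 - (1/4)s
L_1(s) = (s + 2)(s - 2) / [-4] = -(1/4)s^2 + 1
L_2(s) = (s + 2)s / [8] = (1/8)s^2 + (1/4)s
g(s) = (-2)·L_0 + 0·L_1 + 4·L_2
  (-2)·L_0(s) = -(1/4)s^2 + (1/2)s
  0·L_1(s) = 0
  4·L_2(s) = (1/2)s^2 + s
Adding term by term: (1/4)s^2 + (3/2)s

g(s) = (1/4)s^2 + (3/2)s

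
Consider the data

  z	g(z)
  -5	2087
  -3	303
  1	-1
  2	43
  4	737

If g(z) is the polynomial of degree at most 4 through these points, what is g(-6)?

4227

Evaluate each Lagrange basis at z = -6:
L_0(-6) = (-3)·(-7)·(-8)·(-10)/[(-2)·(-6)·(-7)·(-9)] = 20/9
L_1(-6) = (-1)·(-7)·(-8)·(-10)/[(2)·(-4)·(-5)·(-7)] = -2
L_2(-6) = (-1)·(-3)·(-8)·(-10)/[(6)·(4)·(-1)·(-3)] = 10/3
L_3(-6) = (-1)·(-3)·(-7)·(-10)/[(7)·(5)·(1)·(-2)] = -3
L_4(-6) = (-1)·(-3)·(-7)·(-8)/[(9)·(7)·(3)·(2)] = 4/9
Sum: 2087·(20/9) + 303·(-2) + (-1)·(10/3) + 43·(-3) + 737·(4/9) = 4227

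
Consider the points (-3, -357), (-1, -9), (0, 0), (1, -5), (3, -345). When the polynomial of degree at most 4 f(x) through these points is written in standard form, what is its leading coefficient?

L_0(x) = (x + 1)x(x - 1)(x - 3) / [144] = (1/144)x^4 - (1/48)x^3 - (1/144)x^2 + (1/48)x
L_1(x) = (x + 3)x(x - 1)(x - 3) / [-16] = -(1/16)x^4 + (1/16)x^3 + (9/16)x^2 - (9/16)x
L_2(x) = (x + 3)(x + 1)(x - 1)(x - 3) / [9] = (1/9)x^4 - (10/9)x^2 + 1
L_3(x) = (x + 3)(x + 1)x(x - 3) / [-16] = -(1/16)x^4 - (1/16)x^3 + (9/16)x^2 + (9/16)x
L_4(x) = (x + 3)(x + 1)x(x - 1) / [144] = (1/144)x^4 + (1/48)x^3 - (1/144)x^2 - (1/48)x
f(x) = (-357)·L_0 + (-9)·L_1 + 0·L_2 + (-5)·L_3 + (-345)·L_4
Only the coefficient of x^4 is needed; take it from each L_i and combine:
(-357)·(1/144) + (-9)·(-1/16) + 0·(1/9) + (-5)·(-1/16) + (-345)·(1/144) = -4

-4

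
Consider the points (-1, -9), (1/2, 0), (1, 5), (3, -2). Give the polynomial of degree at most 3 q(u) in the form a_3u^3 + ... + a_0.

Newton's divided differences:
q[-1,1/2] = (0 - (-9)) / (1/2 - (-1)) = 6
q[1/2,1] = (5 - 0) / (1 - 1/2) = 10
q[1,3] = (-2 - 5) / (3 - 1) = -7/2
q[-1,1/2,1] = (10 - 6) / (1 - (-1)) = 2
q[1/2,1,3] = (-7/2 - 10) / (3 - 1/2) = -27/5
q[-1,1/2,1,3] = (-27/5 - 2) / (3 - (-1)) = -37/20
q(u) = -9 + 6·(u + 1) + 2·(u + 1)(u - 1/2) + (-37/20)·(u + 1)(u - 1/2)(u - 1)
Expanding: q(u) = -(37/20)u^3 + (117/40)u^2 + (177/20)u - 197/40

q(u) = -(37/20)u^3 + (117/40)u^2 + (177/20)u - 197/40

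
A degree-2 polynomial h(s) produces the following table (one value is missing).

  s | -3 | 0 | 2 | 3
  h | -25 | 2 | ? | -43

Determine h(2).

The 3 known values determine h uniquely (degree ≤ 2).
Evaluate each Lagrange basis at s = 2:
L_0(2) = (2)·(-1)/[(-3)·(-6)] = -1/9
L_1(2) = (5)·(-1)/[(3)·(-3)] = 5/9
L_2(2) = (5)·(2)/[(6)·(3)] = 5/9
Sum: (-25)·(-1/9) + 2·(5/9) + (-43)·(5/9) = -20

-20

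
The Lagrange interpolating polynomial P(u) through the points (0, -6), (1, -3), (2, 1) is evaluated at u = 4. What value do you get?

L_0(4) = (3)·(2)/[(-1)·(-2)] = 3
L_1(4) = (4)·(2)/[(1)·(-1)] = -8
L_2(4) = (4)·(3)/[(2)·(1)] = 6
Sum: (-6)·(3) + (-3)·(-8) + 1·(6) = 12

12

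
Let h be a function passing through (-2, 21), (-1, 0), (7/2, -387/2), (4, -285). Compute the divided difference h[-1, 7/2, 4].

-28

h[-1,7/2] = (-387/2 - 0) / (7/2 - (-1)) = -43
h[7/2,4] = (-285 - (-387/2)) / (4 - 7/2) = -183
h[-1,7/2,4] = (-183 - (-43)) / (4 - (-1)) = -28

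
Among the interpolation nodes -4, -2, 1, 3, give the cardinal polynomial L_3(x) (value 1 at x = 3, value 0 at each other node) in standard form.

L_3(x) = (x + 4)(x + 2)(x - 1) / [(7)·(5)·(2)]
       = (x^3 + 5x^2 + 2x - 8) / (70)

L_3(x) = (1/70)x^3 + (1/14)x^2 + (1/35)x - 4/35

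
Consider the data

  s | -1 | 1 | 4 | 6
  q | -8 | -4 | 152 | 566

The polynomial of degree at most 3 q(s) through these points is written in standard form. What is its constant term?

Build the Lagrange basis polynomials:
L_0(s) = (s - 1)(s - 4)(s - 6) / [-70] = -(1/70)s^3 + (11/70)s^2 - (17/35)s + 12/35
L_1(s) = (s + 1)(s - 4)(s - 6) / [30] = (1/30)s^3 - (3/10)s^2 + (7/15)s + 4/5
L_2(s) = (s + 1)(s - 1)(s - 6) / [-30] = -(1/30)s^3 + (1/5)s^2 + (1/30)s - 1/5
L_3(s) = (s + 1)(s - 1)(s - 4) / [70] = (1/70)s^3 - (2/35)s^2 - (1/70)s + 2/35
q(s) = (-8)·L_0 + (-4)·L_1 + 152·L_2 + 566·L_3
Only the constant term is needed; take it from each L_i and combine:
(-8)·(12/35) + (-4)·(4/5) + 152·(-1/5) + 566·(2/35) = -4

-4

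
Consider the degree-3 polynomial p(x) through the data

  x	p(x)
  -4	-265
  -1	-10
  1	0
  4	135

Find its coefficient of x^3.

Build the Lagrange basis polynomials:
L_0(x) = (x + 1)(x - 1)(x - 4) / [-120] = -(1/120)x^3 + (1/30)x^2 + (1/120)x - 1/30
L_1(x) = (x + 4)(x - 1)(x - 4) / [30] = (1/30)x^3 - (1/30)x^2 - (8/15)x + 8/15
L_2(x) = (x + 4)(x + 1)(x - 4) / [-30] = -(1/30)x^3 - (1/30)x^2 + (8/15)x + 8/15
L_3(x) = (x + 4)(x + 1)(x - 1) / [120] = (1/120)x^3 + (1/30)x^2 - (1/120)x - 1/30
p(x) = (-265)·L_0 + (-10)·L_1 + 0·L_2 + 135·L_3
Only the coefficient of x^3 is needed; take it from each L_i and combine:
(-265)·(-1/120) + (-10)·(1/30) + 0·(-1/30) + 135·(1/120) = 3

3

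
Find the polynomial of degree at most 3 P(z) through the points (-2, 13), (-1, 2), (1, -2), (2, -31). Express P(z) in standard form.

Newton's divided differences:
P[-2,-1] = (2 - 13) / (-1 - (-2)) = -11
P[-1,1] = (-2 - 2) / (1 - (-1)) = -2
P[1,2] = (-31 - (-2)) / (2 - 1) = -29
P[-2,-1,1] = (-2 - (-11)) / (1 - (-2)) = 3
P[-1,1,2] = (-29 - (-2)) / (2 - (-1)) = -9
P[-2,-1,1,2] = (-9 - 3) / (2 - (-2)) = -3
P(z) = 13 + (-11)·(z + 2) + 3·(z + 2)(z + 1) + (-3)·(z + 2)(z + 1)(z - 1)
Expanding: P(z) = -3z^3 - 3z^2 + z + 3

P(z) = -3z^3 - 3z^2 + z + 3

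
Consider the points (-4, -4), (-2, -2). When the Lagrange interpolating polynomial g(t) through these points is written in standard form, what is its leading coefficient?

1

The leading coefficient equals the top divided difference g[-4,-2].
g[-4,-2] = (-2 - (-4)) / (-2 - (-4)) = 1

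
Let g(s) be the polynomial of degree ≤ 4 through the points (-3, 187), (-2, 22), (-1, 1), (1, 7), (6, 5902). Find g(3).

Evaluate each Lagrange basis at s = 3:
L_0(3) = (5)·(4)·(2)·(-3)/[(-1)·(-2)·(-4)·(-9)] = -5/3
L_1(3) = (6)·(4)·(2)·(-3)/[(1)·(-1)·(-3)·(-8)] = 6
L_2(3) = (6)·(5)·(2)·(-3)/[(2)·(1)·(-2)·(-7)] = -45/7
L_3(3) = (6)·(5)·(4)·(-3)/[(4)·(3)·(2)·(-5)] = 3
L_4(3) = (6)·(5)·(4)·(2)/[(9)·(8)·(7)·(5)] = 2/21
Sum: 187·(-5/3) + 22·(6) + 1·(-45/7) + 7·(3) + 5902·(2/21) = 397

397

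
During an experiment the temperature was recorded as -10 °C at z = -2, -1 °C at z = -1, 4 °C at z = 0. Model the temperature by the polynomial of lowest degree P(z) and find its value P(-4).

-40

L_0(-4) = (-3)·(-4)/[(-1)·(-2)] = 6
L_1(-4) = (-2)·(-4)/[(1)·(-1)] = -8
L_2(-4) = (-2)·(-3)/[(2)·(1)] = 3
Sum: (-10)·(6) + (-1)·(-8) + 4·(3) = -40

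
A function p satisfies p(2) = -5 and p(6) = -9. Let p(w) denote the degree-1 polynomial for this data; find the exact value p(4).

-7

L_0(4) = (-2)/[(-4)] = 1/2
L_1(4) = (2)/[(4)] = 1/2
Sum: (-5)·(1/2) + (-9)·(1/2) = -7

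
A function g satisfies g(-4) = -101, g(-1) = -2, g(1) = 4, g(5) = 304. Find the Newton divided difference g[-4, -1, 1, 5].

g[-4,-1] = (-2 - (-101)) / (-1 - (-4)) = 33
g[-1,1] = (4 - (-2)) / (1 - (-1)) = 3
g[1,5] = (304 - 4) / (5 - 1) = 75
g[-4,-1,1] = (3 - 33) / (1 - (-4)) = -6
g[-1,1,5] = (75 - 3) / (5 - (-1)) = 12
g[-4,-1,1,5] = (12 - (-6)) / (5 - (-4)) = 2

2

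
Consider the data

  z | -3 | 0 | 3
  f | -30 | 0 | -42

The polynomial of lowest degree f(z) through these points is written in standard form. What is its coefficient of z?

-2

L_0(z) = z(z - 3) / [18] = (1/18)z^2 - (1/6)z
L_1(z) = (z + 3)(z - 3) / [-9] = -(1/9)z^2 + 1
L_2(z) = (z + 3)z / [18] = (1/18)z^2 + (1/6)z
f(z) = (-30)·L_0 + 0·L_1 + (-42)·L_2
Only the coefficient of z is needed; take it from each L_i and combine:
(-30)·(-1/6) + 0·(0) + (-42)·(1/6) = -2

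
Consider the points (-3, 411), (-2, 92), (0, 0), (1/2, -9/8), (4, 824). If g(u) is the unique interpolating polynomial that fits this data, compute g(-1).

9

Evaluate each Lagrange basis at u = -1:
L_0(-1) = (1)·(-1)·(-3/2)·(-5)/[(-1)·(-3)·(-7/2)·(-7)] = -5/49
L_1(-1) = (2)·(-1)·(-3/2)·(-5)/[(1)·(-2)·(-5/2)·(-6)] = 1/2
L_2(-1) = (2)·(1)·(-3/2)·(-5)/[(3)·(2)·(-1/2)·(-4)] = 5/4
L_3(-1) = (2)·(1)·(-1)·(-5)/[(7/2)·(5/2)·(1/2)·(-7/2)] = -32/49
L_4(-1) = (2)·(1)·(-1)·(-3/2)/[(7)·(6)·(4)·(7/2)] = 1/196
Sum: 411·(-5/49) + 92·(1/2) + 0 + (-9/8)·(-32/49) + 824·(1/196) = 9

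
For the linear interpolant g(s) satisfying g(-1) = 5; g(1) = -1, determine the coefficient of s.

The leading coefficient equals the top divided difference g[-1,1].
g[-1,1] = (-1 - 5) / (1 - (-1)) = -3

-3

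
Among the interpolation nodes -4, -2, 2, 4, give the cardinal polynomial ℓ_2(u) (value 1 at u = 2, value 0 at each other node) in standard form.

ℓ_2(u) = (u + 4)(u + 2)(u - 4) / [(6)·(4)·(-2)]
       = (u^3 + 2u^2 - 16u - 32) / (-48)

ℓ_2(u) = -(1/48)u^3 - (1/24)u^2 + (1/3)u + 2/3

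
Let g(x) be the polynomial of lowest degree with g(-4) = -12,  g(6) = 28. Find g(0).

4

Evaluate each Lagrange basis at x = 0:
L_0(0) = (-6)/[(-10)] = 3/5
L_1(0) = (4)/[(10)] = 2/5
Sum: (-12)·(3/5) + 28·(2/5) = 4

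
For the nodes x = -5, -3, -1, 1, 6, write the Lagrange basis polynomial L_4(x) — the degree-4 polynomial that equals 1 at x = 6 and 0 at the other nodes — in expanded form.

L_4(x) = (x + 5)(x + 3)(x + 1)(x - 1) / [(11)·(9)·(7)·(5)]
       = (x^4 + 8x^3 + 14x^2 - 8x - 15) / (3465)

L_4(x) = (1/3465)x^4 + (8/3465)x^3 + (2/495)x^2 - (8/3465)x - 1/231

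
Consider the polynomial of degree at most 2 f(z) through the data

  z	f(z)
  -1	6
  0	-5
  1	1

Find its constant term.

L_0(z) = z(z - 1) / [2] = (1/2)z^2 - (1/2)z
L_1(z) = (z + 1)(z - 1) / [-1] = -z^2 + 1
L_2(z) = (z + 1)z / [2] = (1/2)z^2 + (1/2)z
f(z) = 6·L_0 + (-5)·L_1 + 1·L_2
Only the constant term is needed; take it from each L_i and combine:
6·(0) + (-5)·(1) + 1·(0) = -5

-5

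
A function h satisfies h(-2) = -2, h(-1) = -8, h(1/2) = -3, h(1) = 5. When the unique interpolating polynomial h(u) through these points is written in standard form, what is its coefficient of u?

L_0(u) = (u + 1)(u - 1/2)(u - 1) / [-15/2] = -(2/15)u^3 + (1/15)u^2 + (2/15)u - 1/15
L_1(u) = (u + 2)(u - 1/2)(u - 1) / [3] = (1/3)u^3 + (1/6)u^2 - (5/6)u + 1/3
L_2(u) = (u + 2)(u + 1)(u - 1) / [-15/8] = -(8/15)u^3 - (16/15)u^2 + (8/15)u + 16/15
L_3(u) = (u + 2)(u + 1)(u - 1/2) / [3] = (1/3)u^3 + (5/6)u^2 + (1/6)u - 1/3
h(u) = (-2)·L_0 + (-8)·L_1 + (-3)·L_2 + 5·L_3
Only the coefficient of u is needed; take it from each L_i and combine:
(-2)·(2/15) + (-8)·(-5/6) + (-3)·(8/15) + 5·(1/6) = 169/30

169/30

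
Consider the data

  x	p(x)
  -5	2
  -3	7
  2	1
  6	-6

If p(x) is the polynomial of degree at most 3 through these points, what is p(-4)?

2441/462

Using Newton's divided-difference form:
p[-5,-3] = (7 - 2) / (-3 - (-5)) = 5/2
p[-3,2] = (1 - 7) / (2 - (-3)) = -6/5
p[2,6] = (-6 - 1) / (6 - 2) = -7/4
p[-5,-3,2] = (-6/5 - 5/2) / (2 - (-5)) = -37/70
p[-3,2,6] = (-7/4 - (-6/5)) / (6 - (-3)) = -11/180
p[-5,-3,2,6] = (-11/180 - (-37/70)) / (6 - (-5)) = 589/13860
p(-4) = 2 + (5/2)·(1) + (-37/70)·(1)·(-1) + (589/13860)·(1)·(-1)·(-6) = 2441/462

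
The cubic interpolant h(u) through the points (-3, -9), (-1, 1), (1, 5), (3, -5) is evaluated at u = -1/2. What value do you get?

Evaluate each Lagrange basis at u = -1/2:
L_0(-1/2) = (1/2)·(-3/2)·(-7/2)/[(-2)·(-4)·(-6)] = -7/128
L_1(-1/2) = (5/2)·(-3/2)·(-7/2)/[(2)·(-2)·(-4)] = 105/128
L_2(-1/2) = (5/2)·(1/2)·(-7/2)/[(4)·(2)·(-2)] = 35/128
L_3(-1/2) = (5/2)·(1/2)·(-3/2)/[(6)·(4)·(2)] = -5/128
Sum: (-9)·(-7/128) + 1·(105/128) + 5·(35/128) + (-5)·(-5/128) = 23/8

23/8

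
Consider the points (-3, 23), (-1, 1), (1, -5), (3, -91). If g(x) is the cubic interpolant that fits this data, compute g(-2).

4

Using Newton's divided-difference form:
g[-3,-1] = (1 - 23) / (-1 - (-3)) = -11
g[-1,1] = (-5 - 1) / (1 - (-1)) = -3
g[1,3] = (-91 - (-5)) / (3 - 1) = -43
g[-3,-1,1] = (-3 - (-11)) / (1 - (-3)) = 2
g[-1,1,3] = (-43 - (-3)) / (3 - (-1)) = -10
g[-3,-1,1,3] = (-10 - 2) / (3 - (-3)) = -2
g(-2) = 23 + (-11)·(1) + 2·(1)·(-1) + (-2)·(1)·(-1)·(-3) = 4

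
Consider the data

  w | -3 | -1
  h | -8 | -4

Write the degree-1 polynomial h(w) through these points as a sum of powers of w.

h(w) = 2w - 2

L_0(w) = (w + 1) / [-2] = -(1/2)w - 1/2
L_1(w) = (w + 3) / [2] = (1/2)w + 3/2
h(w) = (-8)·L_0 + (-4)·L_1
  (-8)·L_0(w) = 4w + 4
  (-4)·L_1(w) = -2w - 6
Adding term by term: 2w - 2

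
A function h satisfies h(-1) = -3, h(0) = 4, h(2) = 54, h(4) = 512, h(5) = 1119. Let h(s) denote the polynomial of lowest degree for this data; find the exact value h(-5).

89

L_0(-5) = (-5)·(-7)·(-9)·(-10)/[(-1)·(-3)·(-5)·(-6)] = 35
L_1(-5) = (-4)·(-7)·(-9)·(-10)/[(1)·(-2)·(-4)·(-5)] = -63
L_2(-5) = (-4)·(-5)·(-9)·(-10)/[(3)·(2)·(-2)·(-3)] = 50
L_3(-5) = (-4)·(-5)·(-7)·(-10)/[(5)·(4)·(2)·(-1)] = -35
L_4(-5) = (-4)·(-5)·(-7)·(-9)/[(6)·(5)·(3)·(1)] = 14
Sum: (-3)·(35) + 4·(-63) + 54·(50) + 512·(-35) + 1119·(14) = 89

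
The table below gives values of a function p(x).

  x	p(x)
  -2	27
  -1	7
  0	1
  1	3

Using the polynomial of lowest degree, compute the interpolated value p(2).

7

Evaluate each Lagrange basis at x = 2:
L_0(2) = (3)·(2)·(1)/[(-1)·(-2)·(-3)] = -1
L_1(2) = (4)·(2)·(1)/[(1)·(-1)·(-2)] = 4
L_2(2) = (4)·(3)·(1)/[(2)·(1)·(-1)] = -6
L_3(2) = (4)·(3)·(2)/[(3)·(2)·(1)] = 4
Sum: 27·(-1) + 7·(4) + 1·(-6) + 3·(4) = 7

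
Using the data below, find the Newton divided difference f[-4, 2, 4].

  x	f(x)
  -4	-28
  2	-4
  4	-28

f[-4,2] = (-4 - (-28)) / (2 - (-4)) = 4
f[2,4] = (-28 - (-4)) / (4 - 2) = -12
f[-4,2,4] = (-12 - 4) / (4 - (-4)) = -2

-2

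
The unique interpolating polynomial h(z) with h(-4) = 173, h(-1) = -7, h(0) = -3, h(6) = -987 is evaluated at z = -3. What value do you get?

Evaluate each Lagrange basis at z = -3:
L_0(-3) = (-2)·(-3)·(-9)/[(-3)·(-4)·(-10)] = 9/20
L_1(-3) = (1)·(-3)·(-9)/[(3)·(-1)·(-7)] = 9/7
L_2(-3) = (1)·(-2)·(-9)/[(4)·(1)·(-6)] = -3/4
L_3(-3) = (1)·(-2)·(-3)/[(10)·(7)·(6)] = 1/70
Sum: 173·(9/20) + (-7)·(9/7) + (-3)·(-3/4) + (-987)·(1/70) = 57

57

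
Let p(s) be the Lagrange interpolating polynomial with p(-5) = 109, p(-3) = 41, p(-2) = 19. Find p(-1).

L_0(-1) = (2)·(1)/[(-2)·(-3)] = 1/3
L_1(-1) = (4)·(1)/[(2)·(-1)] = -2
L_2(-1) = (4)·(2)/[(3)·(1)] = 8/3
Sum: 109·(1/3) + 41·(-2) + 19·(8/3) = 5

5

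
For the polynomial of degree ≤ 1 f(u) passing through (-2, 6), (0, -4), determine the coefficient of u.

-5

Build the Lagrange basis polynomials:
L_0(u) = u / [-2] = -(1/2)u
L_1(u) = (u + 2) / [2] = (1/2)u + 1
f(u) = 6·L_0 + (-4)·L_1
Only the coefficient of u is needed; take it from each L_i and combine:
6·(-1/2) + (-4)·(1/2) = -5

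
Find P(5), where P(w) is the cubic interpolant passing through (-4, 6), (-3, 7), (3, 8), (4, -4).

-159/7

Evaluate each Lagrange basis at w = 5:
L_0(5) = (8)·(2)·(1)/[(-1)·(-7)·(-8)] = -2/7
L_1(5) = (9)·(2)·(1)/[(1)·(-6)·(-7)] = 3/7
L_2(5) = (9)·(8)·(1)/[(7)·(6)·(-1)] = -12/7
L_3(5) = (9)·(8)·(2)/[(8)·(7)·(1)] = 18/7
Sum: 6·(-2/7) + 7·(3/7) + 8·(-12/7) + (-4)·(18/7) = -159/7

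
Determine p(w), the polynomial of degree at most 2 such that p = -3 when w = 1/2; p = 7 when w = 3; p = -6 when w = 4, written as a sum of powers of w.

p(w) = -(34/7)w^2 + 21w - 86/7

L_0(w) = (w - 3)(w - 4) / [35/4] = (4/35)w^2 - (4/5)w + 48/35
L_1(w) = (w - 1/2)(w - 4) / [-5/2] = -(2/5)w^2 + (9/5)w - 4/5
L_2(w) = (w - 1/2)(w - 3) / [7/2] = (2/7)w^2 - w + 3/7
p(w) = (-3)·L_0 + 7·L_1 + (-6)·L_2
  (-3)·L_0(w) = -(12/35)w^2 + (12/5)w - 144/35
  7·L_1(w) = -(14/5)w^2 + (63/5)w - 28/5
  (-6)·L_2(w) = -(12/7)w^2 + 6w - 18/7
Adding term by term: -(34/7)w^2 + 21w - 86/7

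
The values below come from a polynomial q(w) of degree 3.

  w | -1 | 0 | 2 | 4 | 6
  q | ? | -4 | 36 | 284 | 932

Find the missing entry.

-6

The 4 known values determine q uniquely (degree ≤ 3).
L_0(-1) = (-3)·(-5)·(-7)/[(-2)·(-4)·(-6)] = 35/16
L_1(-1) = (-1)·(-5)·(-7)/[(2)·(-2)·(-4)] = -35/16
L_2(-1) = (-1)·(-3)·(-7)/[(4)·(2)·(-2)] = 21/16
L_3(-1) = (-1)·(-3)·(-5)/[(6)·(4)·(2)] = -5/16
Sum: (-4)·(35/16) + 36·(-35/16) + 284·(21/16) + 932·(-5/16) = -6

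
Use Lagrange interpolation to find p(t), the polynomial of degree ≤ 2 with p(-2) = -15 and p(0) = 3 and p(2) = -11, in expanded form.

p(t) = -4t^2 + t + 3

L_0(t) = t(t - 2) / [8] = (1/8)t^2 - (1/4)t
L_1(t) = (t + 2)(t - 2) / [-4] = -(1/4)t^2 + 1
L_2(t) = (t + 2)t / [8] = (1/8)t^2 + (1/4)t
p(t) = (-15)·L_0 + 3·L_1 + (-11)·L_2
  (-15)·L_0(t) = -(15/8)t^2 + (15/4)t
  3·L_1(t) = -(3/4)t^2 + 3
  (-11)·L_2(t) = -(11/8)t^2 - (11/4)t
Adding term by term: -4t^2 + t + 3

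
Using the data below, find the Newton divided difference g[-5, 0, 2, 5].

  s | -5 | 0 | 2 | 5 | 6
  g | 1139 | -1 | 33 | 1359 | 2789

g[-5,0] = (-1 - 1139) / (0 - (-5)) = -228
g[0,2] = (33 - (-1)) / (2 - 0) = 17
g[2,5] = (1359 - 33) / (5 - 2) = 442
g[-5,0,2] = (17 - (-228)) / (2 - (-5)) = 35
g[0,2,5] = (442 - 17) / (5 - 0) = 85
g[-5,0,2,5] = (85 - 35) / (5 - (-5)) = 5

5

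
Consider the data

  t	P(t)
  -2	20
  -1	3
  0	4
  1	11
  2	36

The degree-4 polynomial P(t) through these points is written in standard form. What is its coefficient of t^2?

L_0(t) = (t + 1)t(t - 1)(t - 2) / [24] = (1/24)t^4 - (1/12)t^3 - (1/24)t^2 + (1/12)t
L_1(t) = (t + 2)t(t - 1)(t - 2) / [-6] = -(1/6)t^4 + (1/6)t^3 + (2/3)t^2 - (2/3)t
L_2(t) = (t + 2)(t + 1)(t - 1)(t - 2) / [4] = (1/4)t^4 - (5/4)t^2 + 1
L_3(t) = (t + 2)(t + 1)t(t - 2) / [-6] = -(1/6)t^4 - (1/6)t^3 + (2/3)t^2 + (2/3)t
L_4(t) = (t + 2)(t + 1)t(t - 1) / [24] = (1/24)t^4 + (1/12)t^3 - (1/24)t^2 - (1/12)t
P(t) = 20·L_0 + 3·L_1 + 4·L_2 + 11·L_3 + 36·L_4
Only the coefficient of t^2 is needed; take it from each L_i and combine:
20·(-1/24) + 3·(2/3) + 4·(-5/4) + 11·(2/3) + 36·(-1/24) = 2

2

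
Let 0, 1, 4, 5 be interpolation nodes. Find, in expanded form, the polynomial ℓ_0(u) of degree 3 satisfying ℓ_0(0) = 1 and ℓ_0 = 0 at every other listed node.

ℓ_0(u) = (u - 1)(u - 4)(u - 5) / [(-1)·(-4)·(-5)]
       = (u^3 - 10u^2 + 29u - 20) / (-20)

ℓ_0(u) = -(1/20)u^3 + (1/2)u^2 - (29/20)u + 1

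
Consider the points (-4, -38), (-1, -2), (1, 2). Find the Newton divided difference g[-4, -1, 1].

g[-4,-1] = (-2 - (-38)) / (-1 - (-4)) = 12
g[-1,1] = (2 - (-2)) / (1 - (-1)) = 2
g[-4,-1,1] = (2 - 12) / (1 - (-4)) = -2

-2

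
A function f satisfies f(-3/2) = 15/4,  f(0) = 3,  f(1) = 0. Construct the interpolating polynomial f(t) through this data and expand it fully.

f(t) = -t^2 - 2t + 3

Build the Lagrange basis polynomials:
L_0(t) = t(t - 1) / [15/4] = (4/15)t^2 - (4/15)t
L_1(t) = (t + 3/2)(t - 1) / [-3/2] = -(2/3)t^2 - (1/3)t + 1
L_2(t) = (t + 3/2)t / [5/2] = (2/5)t^2 + (3/5)t
f(t) = (15/4)·L_0 + 3·L_1 + 0·L_2
  (15/4)·L_0(t) = t^2 - t
  3·L_1(t) = -2t^2 - t + 3
  0·L_2(t) = 0
Adding term by term: -t^2 - 2t + 3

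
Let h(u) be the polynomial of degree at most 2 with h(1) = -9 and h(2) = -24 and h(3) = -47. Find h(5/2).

-69/2

Using Newton's divided-difference form:
h[1,2] = (-24 - (-9)) / (2 - 1) = -15
h[2,3] = (-47 - (-24)) / (3 - 2) = -23
h[1,2,3] = (-23 - (-15)) / (3 - 1) = -4
h(5/2) = -9 + (-15)·(3/2) + (-4)·(3/2)·(1/2) = -69/2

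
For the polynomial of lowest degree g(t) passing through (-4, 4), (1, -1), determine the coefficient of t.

The leading coefficient equals the top divided difference g[-4,1].
g[-4,1] = (-1 - 4) / (1 - (-4)) = -1

-1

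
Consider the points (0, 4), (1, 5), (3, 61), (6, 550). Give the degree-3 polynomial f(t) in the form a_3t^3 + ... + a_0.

L_0(t) = (t - 1)(t - 3)(t - 6) / [-18] = -(1/18)t^3 + (5/9)t^2 - (3/2)t + 1
L_1(t) = t(t - 3)(t - 6) / [10] = (1/10)t^3 - (9/10)t^2 + (9/5)t
L_2(t) = t(t - 1)(t - 6) / [-18] = -(1/18)t^3 + (7/18)t^2 - (1/3)t
L_3(t) = t(t - 1)(t - 3) / [90] = (1/90)t^3 - (2/45)t^2 + (1/30)t
f(t) = 4·L_0 + 5·L_1 + 61·L_2 + 550·L_3
  4·L_0(t) = -(2/9)t^3 + (20/9)t^2 - 6t + 4
  5·L_1(t) = (1/2)t^3 - (9/2)t^2 + 9t
  61·L_2(t) = -(61/18)t^3 + (427/18)t^2 - (61/3)t
  550·L_3(t) = (55/9)t^3 - (220/9)t^2 + (55/3)t
Adding term by term: 3t^3 - 3t^2 + t + 4

f(t) = 3t^3 - 3t^2 + t + 4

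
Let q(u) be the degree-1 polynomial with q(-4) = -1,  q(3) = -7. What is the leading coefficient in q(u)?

L_0(u) = (u - 3) / [-7] = -(1/7)u + 3/7
L_1(u) = (u + 4) / [7] = (1/7)u + 4/7
q(u) = (-1)·L_0 + (-7)·L_1
Only the coefficient of u is needed; take it from each L_i and combine:
(-1)·(-1/7) + (-7)·(1/7) = -6/7

-6/7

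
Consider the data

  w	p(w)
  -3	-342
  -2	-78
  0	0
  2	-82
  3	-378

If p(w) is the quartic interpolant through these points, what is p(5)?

L_0(5) = (7)·(5)·(3)·(2)/[(-1)·(-3)·(-5)·(-6)] = 7/3
L_1(5) = (8)·(5)·(3)·(2)/[(1)·(-2)·(-4)·(-5)] = -6
L_2(5) = (8)·(7)·(3)·(2)/[(3)·(2)·(-2)·(-3)] = 28/3
L_3(5) = (8)·(7)·(5)·(2)/[(5)·(4)·(2)·(-1)] = -14
L_4(5) = (8)·(7)·(5)·(3)/[(6)·(5)·(3)·(1)] = 28/3
Sum: (-342)·(7/3) + (-78)·(-6) + 0 + (-82)·(-14) + (-378)·(28/3) = -2710

-2710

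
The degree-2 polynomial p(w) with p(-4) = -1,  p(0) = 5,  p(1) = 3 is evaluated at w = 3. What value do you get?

Evaluate each Lagrange basis at w = 3:
L_0(3) = (3)·(2)/[(-4)·(-5)] = 3/10
L_1(3) = (7)·(2)/[(4)·(-1)] = -7/2
L_2(3) = (7)·(3)/[(5)·(1)] = 21/5
Sum: (-1)·(3/10) + 5·(-7/2) + 3·(21/5) = -26/5

-26/5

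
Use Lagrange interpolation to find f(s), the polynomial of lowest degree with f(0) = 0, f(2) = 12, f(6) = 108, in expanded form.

f(s) = 3s^2

L_0(s) = (s - 2)(s - 6) / [12] = (1/12)s^2 - (2/3)s + 1
L_1(s) = s(s - 6) / [-8] = -(1/8)s^2 + (3/4)s
L_2(s) = s(s - 2) / [24] = (1/24)s^2 - (1/12)s
f(s) = 0·L_0 + 12·L_1 + 108·L_2
  0·L_0(s) = 0
  12·L_1(s) = -(3/2)s^2 + 9s
  108·L_2(s) = (9/2)s^2 - 9s
Adding term by term: 3s^2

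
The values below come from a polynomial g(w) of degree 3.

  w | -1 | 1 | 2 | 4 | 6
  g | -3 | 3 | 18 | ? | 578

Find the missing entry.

162

The 4 known values determine g uniquely (degree ≤ 3).
Evaluate each Lagrange basis at w = 4:
L_0(4) = (3)·(2)·(-2)/[(-2)·(-3)·(-7)] = 2/7
L_1(4) = (5)·(2)·(-2)/[(2)·(-1)·(-5)] = -2
L_2(4) = (5)·(3)·(-2)/[(3)·(1)·(-4)] = 5/2
L_3(4) = (5)·(3)·(2)/[(7)·(5)·(4)] = 3/14
Sum: (-3)·(2/7) + 3·(-2) + 18·(5/2) + 578·(3/14) = 162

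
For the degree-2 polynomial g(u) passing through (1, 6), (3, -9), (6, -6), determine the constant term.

93/5

Build the Lagrange basis polynomials:
L_0(u) = (u - 3)(u - 6) / [10] = (1/10)u^2 - (9/10)u + 9/5
L_1(u) = (u - 1)(u - 6) / [-6] = -(1/6)u^2 + (7/6)u - 1
L_2(u) = (u - 1)(u - 3) / [15] = (1/15)u^2 - (4/15)u + 1/5
g(u) = 6·L_0 + (-9)·L_1 + (-6)·L_2
Only the constant term is needed; take it from each L_i and combine:
6·(9/5) + (-9)·(-1) + (-6)·(1/5) = 93/5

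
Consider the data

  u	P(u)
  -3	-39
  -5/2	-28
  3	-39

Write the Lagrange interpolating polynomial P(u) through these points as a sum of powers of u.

P(u) = -4u^2 - 3

Build the Lagrange basis polynomials:
L_0(u) = (u + 5/2)(u - 3) / [3] = (1/3)u^2 - (1/6)u - 5/2
L_1(u) = (u + 3)(u - 3) / [-11/4] = -(4/11)u^2 + 36/11
L_2(u) = (u + 3)(u + 5/2) / [33] = (1/33)u^2 + (1/6)u + 5/22
P(u) = (-39)·L_0 + (-28)·L_1 + (-39)·L_2
  (-39)·L_0(u) = -13u^2 + (13/2)u + 195/2
  (-28)·L_1(u) = (112/11)u^2 - 1008/11
  (-39)·L_2(u) = -(13/11)u^2 - (13/2)u - 195/22
Adding term by term: -4u^2 - 3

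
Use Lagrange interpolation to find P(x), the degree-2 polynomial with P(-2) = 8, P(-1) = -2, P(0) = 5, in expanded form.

Build the Lagrange basis polynomials:
L_0(x) = (x + 1)x / [2] = (1/2)x^2 + (1/2)x
L_1(x) = (x + 2)x / [-1] = -x^2 - 2x
L_2(x) = (x + 2)(x + 1) / [2] = (1/2)x^2 + (3/2)x + 1
P(x) = 8·L_0 + (-2)·L_1 + 5·L_2
  8·L_0(x) = 4x^2 + 4x
  (-2)·L_1(x) = 2x^2 + 4x
  5·L_2(x) = (5/2)x^2 + (15/2)x + 5
Adding term by term: (17/2)x^2 + (31/2)x + 5

P(x) = (17/2)x^2 + (31/2)x + 5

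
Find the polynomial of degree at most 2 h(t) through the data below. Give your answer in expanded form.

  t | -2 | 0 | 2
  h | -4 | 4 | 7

h(t) = -(5/8)t^2 + (11/4)t + 4

Build the Lagrange basis polynomials:
L_0(t) = t(t - 2) / [8] = (1/8)t^2 - (1/4)t
L_1(t) = (t + 2)(t - 2) / [-4] = -(1/4)t^2 + 1
L_2(t) = (t + 2)t / [8] = (1/8)t^2 + (1/4)t
h(t) = (-4)·L_0 + 4·L_1 + 7·L_2
  (-4)·L_0(t) = -(1/2)t^2 + t
  4·L_1(t) = -t^2 + 4
  7·L_2(t) = (7/8)t^2 + (7/4)t
Adding term by term: -(5/8)t^2 + (11/4)t + 4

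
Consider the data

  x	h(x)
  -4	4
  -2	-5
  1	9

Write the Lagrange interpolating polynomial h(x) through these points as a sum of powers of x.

h(x) = (11/6)x^2 + (13/2)x + 2/3

Build the Lagrange basis polynomials:
L_0(x) = (x + 2)(x - 1) / [10] = (1/10)x^2 + (1/10)x - 1/5
L_1(x) = (x + 4)(x - 1) / [-6] = -(1/6)x^2 - (1/2)x + 2/3
L_2(x) = (x + 4)(x + 2) / [15] = (1/15)x^2 + (2/5)x + 8/15
h(x) = 4·L_0 + (-5)·L_1 + 9·L_2
  4·L_0(x) = (2/5)x^2 + (2/5)x - 4/5
  (-5)·L_1(x) = (5/6)x^2 + (5/2)x - 10/3
  9·L_2(x) = (3/5)x^2 + (18/5)x + 24/5
Adding term by term: (11/6)x^2 + (13/2)x + 2/3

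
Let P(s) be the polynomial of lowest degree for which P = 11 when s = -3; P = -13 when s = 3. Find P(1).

-5

Evaluate each Lagrange basis at s = 1:
L_0(1) = (-2)/[(-6)] = 1/3
L_1(1) = (4)/[(6)] = 2/3
Sum: 11·(1/3) + (-13)·(2/3) = -5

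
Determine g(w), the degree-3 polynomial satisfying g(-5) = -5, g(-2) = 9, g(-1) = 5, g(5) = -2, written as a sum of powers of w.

g(w) = (9/35)w^3 - (23/210)w^2 - (429/70)w - 16/21

Build the Lagrange basis polynomials:
L_0(w) = (w + 2)(w + 1)(w - 5) / [-120] = -(1/120)w^3 + (1/60)w^2 + (13/120)w + 1/12
L_1(w) = (w + 5)(w + 1)(w - 5) / [21] = (1/21)w^3 + (1/21)w^2 - (25/21)w - 25/21
L_2(w) = (w + 5)(w + 2)(w - 5) / [-24] = -(1/24)w^3 - (1/12)w^2 + (25/24)w + 25/12
L_3(w) = (w + 5)(w + 2)(w + 1) / [420] = (1/420)w^3 + (2/105)w^2 + (17/420)w + 1/42
g(w) = (-5)·L_0 + 9·L_1 + 5·L_2 + (-2)·L_3
  (-5)·L_0(w) = (1/24)w^3 - (1/12)w^2 - (13/24)w - 5/12
  9·L_1(w) = (3/7)w^3 + (3/7)w^2 - (75/7)w - 75/7
  5·L_2(w) = -(5/24)w^3 - (5/12)w^2 + (125/24)w + 125/12
  (-2)·L_3(w) = -(1/210)w^3 - (4/105)w^2 - (17/210)w - 1/21
Adding term by term: (9/35)w^3 - (23/210)w^2 - (429/70)w - 16/21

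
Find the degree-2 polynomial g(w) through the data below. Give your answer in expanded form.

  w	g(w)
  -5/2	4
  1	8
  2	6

Newton's divided differences:
g[-5/2,1] = (8 - 4) / (1 - (-5/2)) = 8/7
g[1,2] = (6 - 8) / (2 - 1) = -2
g[-5/2,1,2] = (-2 - 8/7) / (2 - (-5/2)) = -44/63
g(w) = 4 + (8/7)·(w + 5/2) + (-44/63)·(w + 5/2)(w - 1)
Expanding: g(w) = -(44/63)w^2 + (2/21)w + 542/63

g(w) = -(44/63)w^2 + (2/21)w + 542/63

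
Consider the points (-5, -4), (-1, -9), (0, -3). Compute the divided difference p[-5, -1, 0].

p[-5,-1] = (-9 - (-4)) / (-1 - (-5)) = -5/4
p[-1,0] = (-3 - (-9)) / (0 - (-1)) = 6
p[-5,-1,0] = (6 - (-5/4)) / (0 - (-5)) = 29/20

29/20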